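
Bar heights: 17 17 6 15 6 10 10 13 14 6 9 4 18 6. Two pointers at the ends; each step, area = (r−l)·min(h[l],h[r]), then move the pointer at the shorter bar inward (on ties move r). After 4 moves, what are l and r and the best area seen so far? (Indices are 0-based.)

l=3, r=12, best area=204

l=0 r=13: min(17,6)*13=78 best=78 *, r--
l=0 r=12: min(17,18)*12=204 best=204 *, l++
l=1 r=12: min(17,18)*11=187 best=204, l++
l=2 r=12: min(6,18)*10=60 best=204, l++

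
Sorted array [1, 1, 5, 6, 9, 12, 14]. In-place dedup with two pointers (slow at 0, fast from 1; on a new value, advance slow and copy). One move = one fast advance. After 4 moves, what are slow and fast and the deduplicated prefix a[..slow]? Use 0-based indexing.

slow=0 fast=1: a[fast]=1=a[slow] dup, fast++
slow=0 fast=2: a[fast]=5≠a[slow]=1 write a[1]=5, slow++,fast++
slow=1 fast=3: a[fast]=6≠a[slow]=5 write a[2]=6, slow++,fast++
slow=2 fast=4: a[fast]=9≠a[slow]=6 write a[3]=9, slow++,fast++

slow=3, fast=5, prefix=[1, 5, 6, 9]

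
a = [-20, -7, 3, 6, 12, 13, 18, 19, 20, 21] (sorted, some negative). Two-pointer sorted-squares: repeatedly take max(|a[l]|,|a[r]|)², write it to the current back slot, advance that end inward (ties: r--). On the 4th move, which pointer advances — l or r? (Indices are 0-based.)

l=0 r=9: |-20|<=|21| out[9]=441, r--
l=0 r=8: |-20|<=|20| out[8]=400, r--
l=0 r=7: |-20|>|19| out[7]=400, l++
l=1 r=7: |-7|<=|19| out[6]=361, r--

r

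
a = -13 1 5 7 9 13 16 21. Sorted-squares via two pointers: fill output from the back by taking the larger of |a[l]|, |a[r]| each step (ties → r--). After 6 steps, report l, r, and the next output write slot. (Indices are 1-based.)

[1,8] |-13|<=|21| out[8]=441 → r--
[1,7] |-13|<=|16| out[7]=256 → r--
[1,6] |-13|<=|13| out[6]=169 → r--
[1,5] |-13|>|9| out[5]=169 → l++
[2,5] |1|<=|9| out[4]=81 → r--
[2,4] |1|<=|7| out[3]=49 → r--

l=2, r=3, next write slot=2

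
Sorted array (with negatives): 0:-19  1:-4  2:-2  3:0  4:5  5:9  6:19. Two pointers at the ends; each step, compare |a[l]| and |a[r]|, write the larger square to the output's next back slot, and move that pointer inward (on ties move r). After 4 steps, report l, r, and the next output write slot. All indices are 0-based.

l=1, r=3, next write slot=2

l=0 r=6: |-19|<=|19| out[6]=361, r--
l=0 r=5: |-19|>|9| out[5]=361, l++
l=1 r=5: |-4|<=|9| out[4]=81, r--
l=1 r=4: |-4|<=|5| out[3]=25, r--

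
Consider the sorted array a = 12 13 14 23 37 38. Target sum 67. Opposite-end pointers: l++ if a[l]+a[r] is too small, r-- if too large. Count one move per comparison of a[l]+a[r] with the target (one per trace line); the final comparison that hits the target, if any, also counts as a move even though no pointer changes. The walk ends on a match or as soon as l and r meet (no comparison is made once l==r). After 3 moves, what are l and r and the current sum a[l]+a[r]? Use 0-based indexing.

l=3, r=5, sum=61

[0,5] 12+38=50 <67 → l++
[1,5] 13+38=51 <67 → l++
[2,5] 14+38=52 <67 → l++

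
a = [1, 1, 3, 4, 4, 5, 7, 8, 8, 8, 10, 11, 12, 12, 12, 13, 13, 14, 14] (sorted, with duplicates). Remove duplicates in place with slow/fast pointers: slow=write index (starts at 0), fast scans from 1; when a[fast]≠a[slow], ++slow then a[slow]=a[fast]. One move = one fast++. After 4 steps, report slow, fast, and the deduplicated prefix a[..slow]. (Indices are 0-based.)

slow=0 fast=1: a[fast]=1=a[slow] dup, fast++
slow=0 fast=2: a[fast]=3≠a[slow]=1 write a[1]=3, slow++,fast++
slow=1 fast=3: a[fast]=4≠a[slow]=3 write a[2]=4, slow++,fast++
slow=2 fast=4: a[fast]=4=a[slow] dup, fast++

slow=2, fast=5, prefix=[1, 3, 4]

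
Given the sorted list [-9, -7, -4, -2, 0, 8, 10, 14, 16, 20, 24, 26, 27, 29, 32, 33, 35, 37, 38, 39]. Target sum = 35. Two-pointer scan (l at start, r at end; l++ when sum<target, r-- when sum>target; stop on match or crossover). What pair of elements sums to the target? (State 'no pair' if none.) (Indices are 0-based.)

[0,19] -9+39=30 <35 → l++
[1,19] -7+39=32 <35 → l++
[2,19] -4+39=35 → found

(-4, 39)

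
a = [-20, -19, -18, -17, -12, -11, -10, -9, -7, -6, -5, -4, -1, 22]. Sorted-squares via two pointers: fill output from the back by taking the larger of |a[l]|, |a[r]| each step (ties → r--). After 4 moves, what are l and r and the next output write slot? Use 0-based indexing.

l=3, r=12, next write slot=9

[0,13] |-20|<=|22| out[13]=484 → r--
[0,12] |-20|>|-1| out[12]=400 → l++
[1,12] |-19|>|-1| out[11]=361 → l++
[2,12] |-18|>|-1| out[10]=324 → l++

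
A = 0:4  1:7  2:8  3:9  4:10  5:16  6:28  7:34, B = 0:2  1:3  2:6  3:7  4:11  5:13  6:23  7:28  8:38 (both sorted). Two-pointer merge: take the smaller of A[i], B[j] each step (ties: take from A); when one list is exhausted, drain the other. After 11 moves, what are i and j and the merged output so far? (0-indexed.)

i=5, j=6, merged so far=[2, 3, 4, 6, 7, 7, 8, 9, 10, 11, 13]

i=0 j=0: A[i]=4>B[j]=2 take 2, j++
i=0 j=1: A[i]=4>B[j]=3 take 3, j++
i=0 j=2: A[i]=4<=B[j]=6 take 4, i++
i=1 j=2: A[i]=7>B[j]=6 take 6, j++
i=1 j=3: A[i]=7<=B[j]=7 take 7, i++
i=2 j=3: A[i]=8>B[j]=7 take 7, j++
i=2 j=4: A[i]=8<=B[j]=11 take 8, i++
i=3 j=4: A[i]=9<=B[j]=11 take 9, i++
i=4 j=4: A[i]=10<=B[j]=11 take 10, i++
i=5 j=4: A[i]=16>B[j]=11 take 11, j++
i=5 j=5: A[i]=16>B[j]=13 take 13, j++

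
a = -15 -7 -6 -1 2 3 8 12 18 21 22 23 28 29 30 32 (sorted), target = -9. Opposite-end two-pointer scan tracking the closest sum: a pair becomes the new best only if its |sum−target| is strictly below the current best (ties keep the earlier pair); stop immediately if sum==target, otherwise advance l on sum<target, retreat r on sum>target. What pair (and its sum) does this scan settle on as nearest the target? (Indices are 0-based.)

pair (-7, -1) with sum -8 (|Δ|=1)

[0,15] -15+32=17 d=26 * → r--
[0,14] -15+30=15 d=24 * → r--
[0,13] -15+29=14 d=23 * → r--
[0,12] -15+28=13 d=22 * → r--
[0,11] -15+23=8 d=17 * → r--
[0,10] -15+22=7 d=16 * → r--
[0,9] -15+21=6 d=15 * → r--
[0,8] -15+18=3 d=12 * → r--
[0,7] -15+12=-3 d=6 * → r--
[0,6] -15+8=-7 d=2 * → r--
[0,5] -15+3=-12 d=3 → l++
[1,5] -7+3=-4 d=5 → r--
[1,4] -7+2=-5 d=4 → r--
[1,3] -7+-1=-8 d=1 * → r--
[1,2] -7+-6=-13 d=4 → l++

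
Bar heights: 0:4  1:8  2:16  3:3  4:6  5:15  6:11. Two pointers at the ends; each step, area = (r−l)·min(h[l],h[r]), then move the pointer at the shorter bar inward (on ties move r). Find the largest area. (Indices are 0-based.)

l=0 r=6: min(4,11)*6=24 best=24 *, l++
l=1 r=6: min(8,11)*5=40 best=40 *, l++
l=2 r=6: min(16,11)*4=44 best=44 *, r--
l=2 r=5: min(16,15)*3=45 best=45 *, r--
l=2 r=4: min(16,6)*2=12 best=45, r--
l=2 r=3: min(16,3)*1=3 best=45, r--

max area = 45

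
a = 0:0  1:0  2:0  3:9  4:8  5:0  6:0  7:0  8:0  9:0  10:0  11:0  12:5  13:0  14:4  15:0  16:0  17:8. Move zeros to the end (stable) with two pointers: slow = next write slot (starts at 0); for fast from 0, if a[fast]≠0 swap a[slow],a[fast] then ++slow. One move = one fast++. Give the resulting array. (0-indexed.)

[9, 8, 5, 4, 8, 0, 0, 0, 0, 0, 0, 0, 0, 0, 0, 0, 0, 0]

(s=0,f=0) a[fast]=0 → fast++
(s=0,f=1) a[fast]=0 → fast++
(s=0,f=2) a[fast]=0 → fast++
(s=0,f=3) a[fast]=9≠0 swap→a[0]=9 → slow++,fast++
(s=1,f=4) a[fast]=8≠0 swap→a[1]=8 → slow++,fast++
(s=2,f=5) a[fast]=0 → fast++
(s=2,f=6) a[fast]=0 → fast++
(s=2,f=7) a[fast]=0 → fast++
(s=2,f=8) a[fast]=0 → fast++
(s=2,f=9) a[fast]=0 → fast++
(s=2,f=10) a[fast]=0 → fast++
(s=2,f=11) a[fast]=0 → fast++
(s=2,f=12) a[fast]=5≠0 swap→a[2]=5 → slow++,fast++
(s=3,f=13) a[fast]=0 → fast++
(s=3,f=14) a[fast]=4≠0 swap→a[3]=4 → slow++,fast++
(s=4,f=15) a[fast]=0 → fast++
(s=4,f=16) a[fast]=0 → fast++
(s=4,f=17) a[fast]=8≠0 swap→a[4]=8 → slow++,fast++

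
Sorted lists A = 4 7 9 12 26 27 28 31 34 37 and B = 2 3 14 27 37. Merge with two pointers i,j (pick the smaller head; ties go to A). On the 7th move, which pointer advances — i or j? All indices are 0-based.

i=0 j=0: A[i]=4>B[j]=2 take 2, j++
i=0 j=1: A[i]=4>B[j]=3 take 3, j++
i=0 j=2: A[i]=4<=B[j]=14 take 4, i++
i=1 j=2: A[i]=7<=B[j]=14 take 7, i++
i=2 j=2: A[i]=9<=B[j]=14 take 9, i++
i=3 j=2: A[i]=12<=B[j]=14 take 12, i++
i=4 j=2: A[i]=26>B[j]=14 take 14, j++

j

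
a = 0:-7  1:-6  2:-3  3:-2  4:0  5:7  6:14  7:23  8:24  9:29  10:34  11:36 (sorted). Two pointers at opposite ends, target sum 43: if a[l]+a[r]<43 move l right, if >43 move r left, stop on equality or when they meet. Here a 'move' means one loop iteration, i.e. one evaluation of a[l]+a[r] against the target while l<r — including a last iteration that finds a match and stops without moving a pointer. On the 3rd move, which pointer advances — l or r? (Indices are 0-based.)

l

[0,11] -7+36=29 <43 → l++
[1,11] -6+36=30 <43 → l++
[2,11] -3+36=33 <43 → l++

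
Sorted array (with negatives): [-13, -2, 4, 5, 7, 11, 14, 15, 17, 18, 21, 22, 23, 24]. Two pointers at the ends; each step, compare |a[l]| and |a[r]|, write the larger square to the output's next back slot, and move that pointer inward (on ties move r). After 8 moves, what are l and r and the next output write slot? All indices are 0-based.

[0,13] |-13|<=|24| out[13]=576 → r--
[0,12] |-13|<=|23| out[12]=529 → r--
[0,11] |-13|<=|22| out[11]=484 → r--
[0,10] |-13|<=|21| out[10]=441 → r--
[0,9] |-13|<=|18| out[9]=324 → r--
[0,8] |-13|<=|17| out[8]=289 → r--
[0,7] |-13|<=|15| out[7]=225 → r--
[0,6] |-13|<=|14| out[6]=196 → r--

l=0, r=5, next write slot=5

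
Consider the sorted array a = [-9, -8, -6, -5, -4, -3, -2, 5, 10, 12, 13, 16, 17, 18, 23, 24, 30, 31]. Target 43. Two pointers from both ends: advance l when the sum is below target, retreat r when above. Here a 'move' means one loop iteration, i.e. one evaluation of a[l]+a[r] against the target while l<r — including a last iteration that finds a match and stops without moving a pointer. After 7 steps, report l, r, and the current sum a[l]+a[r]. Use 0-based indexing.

l=7, r=17, sum=36

[0,17] -9+31=22 <43 → l++
[1,17] -8+31=23 <43 → l++
[2,17] -6+31=25 <43 → l++
[3,17] -5+31=26 <43 → l++
[4,17] -4+31=27 <43 → l++
[5,17] -3+31=28 <43 → l++
[6,17] -2+31=29 <43 → l++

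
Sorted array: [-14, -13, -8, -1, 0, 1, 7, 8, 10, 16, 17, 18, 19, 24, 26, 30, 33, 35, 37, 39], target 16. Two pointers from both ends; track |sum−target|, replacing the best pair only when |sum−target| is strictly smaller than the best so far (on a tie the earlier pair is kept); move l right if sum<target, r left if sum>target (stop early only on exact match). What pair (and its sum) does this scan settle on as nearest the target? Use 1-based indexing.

[1,20] -14+39=25 d=9 * → r--
[1,19] -14+37=23 d=7 * → r--
[1,18] -14+35=21 d=5 * → r--
[1,17] -14+33=19 d=3 * → r--
[1,16] -14+30=16 d=0 * → stop

pair (-14, 30) with sum 16 (|Δ|=0)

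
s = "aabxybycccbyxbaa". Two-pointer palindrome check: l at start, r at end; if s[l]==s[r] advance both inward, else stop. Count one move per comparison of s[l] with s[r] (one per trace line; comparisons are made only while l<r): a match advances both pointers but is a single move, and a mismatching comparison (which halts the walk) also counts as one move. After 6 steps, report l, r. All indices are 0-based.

l=6, r=9

l=0 r=15: 'a'=='a', l++,r--
l=1 r=14: 'a'=='a', l++,r--
l=2 r=13: 'b'=='b', l++,r--
l=3 r=12: 'x'=='x', l++,r--
l=4 r=11: 'y'=='y', l++,r--
l=5 r=10: 'b'=='b', l++,r--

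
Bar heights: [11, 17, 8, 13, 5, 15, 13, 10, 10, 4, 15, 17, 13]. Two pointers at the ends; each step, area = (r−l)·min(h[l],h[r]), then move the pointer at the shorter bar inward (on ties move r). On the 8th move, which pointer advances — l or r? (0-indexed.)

[0,12] min(11,13)*12=132 best=132 * → l++
[1,12] min(17,13)*11=143 best=143 * → r--
[1,11] min(17,17)*10=170 best=170 * → r--
[1,10] min(17,15)*9=135 best=170 → r--
[1,9] min(17,4)*8=32 best=170 → r--
[1,8] min(17,10)*7=70 best=170 → r--
[1,7] min(17,10)*6=60 best=170 → r--
[1,6] min(17,13)*5=65 best=170 → r--

r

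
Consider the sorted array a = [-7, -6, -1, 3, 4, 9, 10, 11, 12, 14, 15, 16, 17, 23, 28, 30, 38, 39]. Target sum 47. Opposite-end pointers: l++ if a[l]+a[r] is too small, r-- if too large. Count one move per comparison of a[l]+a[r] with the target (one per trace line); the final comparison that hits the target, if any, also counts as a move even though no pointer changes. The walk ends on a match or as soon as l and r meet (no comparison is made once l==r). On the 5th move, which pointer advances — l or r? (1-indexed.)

l=1 r=18: -7+39=32 <47, l++
l=2 r=18: -6+39=33 <47, l++
l=3 r=18: -1+39=38 <47, l++
l=4 r=18: 3+39=42 <47, l++
l=5 r=18: 4+39=43 <47, l++

l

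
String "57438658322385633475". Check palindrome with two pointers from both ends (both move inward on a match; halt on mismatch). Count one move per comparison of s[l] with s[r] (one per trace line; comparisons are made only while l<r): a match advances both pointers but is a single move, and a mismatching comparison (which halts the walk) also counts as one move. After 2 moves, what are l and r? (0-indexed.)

l=2, r=17

[0,19] '5'=='5' → l++,r--
[1,18] '7'=='7' → l++,r--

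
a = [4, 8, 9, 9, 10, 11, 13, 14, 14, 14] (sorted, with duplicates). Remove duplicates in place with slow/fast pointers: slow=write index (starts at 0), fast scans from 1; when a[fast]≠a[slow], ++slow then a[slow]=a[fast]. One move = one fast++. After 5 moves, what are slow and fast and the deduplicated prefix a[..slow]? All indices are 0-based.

(s=0,f=1) a[fast]=8≠a[slow]=4 write a[1]=8 → slow++,fast++
(s=1,f=2) a[fast]=9≠a[slow]=8 write a[2]=9 → slow++,fast++
(s=2,f=3) a[fast]=9=a[slow] dup → fast++
(s=2,f=4) a[fast]=10≠a[slow]=9 write a[3]=10 → slow++,fast++
(s=3,f=5) a[fast]=11≠a[slow]=10 write a[4]=11 → slow++,fast++

slow=4, fast=6, prefix=[4, 8, 9, 10, 11]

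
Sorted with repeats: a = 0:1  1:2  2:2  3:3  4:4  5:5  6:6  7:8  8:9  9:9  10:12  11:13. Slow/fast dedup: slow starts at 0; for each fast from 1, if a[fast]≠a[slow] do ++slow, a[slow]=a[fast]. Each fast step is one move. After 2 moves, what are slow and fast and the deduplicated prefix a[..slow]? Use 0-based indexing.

slow=1, fast=3, prefix=[1, 2]

slow=0 fast=1: a[fast]=2≠a[slow]=1 write a[1]=2, slow++,fast++
slow=1 fast=2: a[fast]=2=a[slow] dup, fast++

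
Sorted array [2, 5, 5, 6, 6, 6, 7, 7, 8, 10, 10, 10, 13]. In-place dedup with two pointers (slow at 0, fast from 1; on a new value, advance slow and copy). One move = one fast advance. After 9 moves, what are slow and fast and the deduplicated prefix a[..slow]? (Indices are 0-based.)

(s=0,f=1) a[fast]=5≠a[slow]=2 write a[1]=5 → slow++,fast++
(s=1,f=2) a[fast]=5=a[slow] dup → fast++
(s=1,f=3) a[fast]=6≠a[slow]=5 write a[2]=6 → slow++,fast++
(s=2,f=4) a[fast]=6=a[slow] dup → fast++
(s=2,f=5) a[fast]=6=a[slow] dup → fast++
(s=2,f=6) a[fast]=7≠a[slow]=6 write a[3]=7 → slow++,fast++
(s=3,f=7) a[fast]=7=a[slow] dup → fast++
(s=3,f=8) a[fast]=8≠a[slow]=7 write a[4]=8 → slow++,fast++
(s=4,f=9) a[fast]=10≠a[slow]=8 write a[5]=10 → slow++,fast++

slow=5, fast=10, prefix=[2, 5, 6, 7, 8, 10]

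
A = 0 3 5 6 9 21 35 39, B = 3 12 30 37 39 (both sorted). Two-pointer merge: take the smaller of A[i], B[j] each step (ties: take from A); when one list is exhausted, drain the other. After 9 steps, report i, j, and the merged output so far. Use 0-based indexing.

i=6, j=3, merged so far=[0, 3, 3, 5, 6, 9, 12, 21, 30]

i=0 j=0: A[i]=0<=B[j]=3 take 0, i++
i=1 j=0: A[i]=3<=B[j]=3 take 3, i++
i=2 j=0: A[i]=5>B[j]=3 take 3, j++
i=2 j=1: A[i]=5<=B[j]=12 take 5, i++
i=3 j=1: A[i]=6<=B[j]=12 take 6, i++
i=4 j=1: A[i]=9<=B[j]=12 take 9, i++
i=5 j=1: A[i]=21>B[j]=12 take 12, j++
i=5 j=2: A[i]=21<=B[j]=30 take 21, i++
i=6 j=2: A[i]=35>B[j]=30 take 30, j++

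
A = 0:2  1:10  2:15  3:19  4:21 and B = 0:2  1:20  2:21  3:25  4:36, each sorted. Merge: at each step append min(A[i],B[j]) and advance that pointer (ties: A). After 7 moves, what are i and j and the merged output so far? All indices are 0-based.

i=5, j=2, merged so far=[2, 2, 10, 15, 19, 20, 21]

i=0 j=0: A[i]=2<=B[j]=2 take 2, i++
i=1 j=0: A[i]=10>B[j]=2 take 2, j++
i=1 j=1: A[i]=10<=B[j]=20 take 10, i++
i=2 j=1: A[i]=15<=B[j]=20 take 15, i++
i=3 j=1: A[i]=19<=B[j]=20 take 19, i++
i=4 j=1: A[i]=21>B[j]=20 take 20, j++
i=4 j=2: A[i]=21<=B[j]=21 take 21, i++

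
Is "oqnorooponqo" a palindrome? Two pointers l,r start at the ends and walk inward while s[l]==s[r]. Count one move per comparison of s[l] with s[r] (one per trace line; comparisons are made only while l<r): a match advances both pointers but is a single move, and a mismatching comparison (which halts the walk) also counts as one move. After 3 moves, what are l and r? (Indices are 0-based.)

[0,11] 'o'=='o' → l++,r--
[1,10] 'q'=='q' → l++,r--
[2,9] 'n'=='n' → l++,r--

l=3, r=8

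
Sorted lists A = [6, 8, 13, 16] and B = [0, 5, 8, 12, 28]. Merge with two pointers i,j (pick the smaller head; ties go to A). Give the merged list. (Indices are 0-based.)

[0, 5, 6, 8, 8, 12, 13, 16, 28]

i=0 j=0: A[i]=6>B[j]=0 take 0, j++
i=0 j=1: A[i]=6>B[j]=5 take 5, j++
i=0 j=2: A[i]=6<=B[j]=8 take 6, i++
i=1 j=2: A[i]=8<=B[j]=8 take 8, i++
i=2 j=2: A[i]=13>B[j]=8 take 8, j++
i=2 j=3: A[i]=13>B[j]=12 take 12, j++
i=2 j=4: A[i]=13<=B[j]=28 take 13, i++
i=3 j=4: A[i]=16<=B[j]=28 take 16, i++
i=4 j=4: A done, take B[j]=28, j++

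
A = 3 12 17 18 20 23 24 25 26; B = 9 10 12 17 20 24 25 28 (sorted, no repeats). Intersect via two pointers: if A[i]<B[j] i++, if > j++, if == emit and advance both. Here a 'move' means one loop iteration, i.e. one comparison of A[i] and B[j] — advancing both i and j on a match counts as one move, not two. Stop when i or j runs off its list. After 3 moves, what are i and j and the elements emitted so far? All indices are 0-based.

[i=0,j=0] 3<9 → i++
[i=1,j=0] 12>9 → j++
[i=1,j=1] 12>10 → j++

i=1, j=2, emitted=[]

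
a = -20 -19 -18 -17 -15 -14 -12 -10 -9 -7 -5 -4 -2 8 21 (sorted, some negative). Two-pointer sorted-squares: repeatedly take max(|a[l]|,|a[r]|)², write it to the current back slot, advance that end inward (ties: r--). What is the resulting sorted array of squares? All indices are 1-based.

[4, 16, 25, 49, 64, 81, 100, 144, 196, 225, 289, 324, 361, 400, 441]

l=1 r=15: |-20|<=|21| out[15]=441, r--
l=1 r=14: |-20|>|8| out[14]=400, l++
l=2 r=14: |-19|>|8| out[13]=361, l++
l=3 r=14: |-18|>|8| out[12]=324, l++
l=4 r=14: |-17|>|8| out[11]=289, l++
l=5 r=14: |-15|>|8| out[10]=225, l++
l=6 r=14: |-14|>|8| out[9]=196, l++
l=7 r=14: |-12|>|8| out[8]=144, l++
l=8 r=14: |-10|>|8| out[7]=100, l++
l=9 r=14: |-9|>|8| out[6]=81, l++
l=10 r=14: |-7|<=|8| out[5]=64, r--
l=10 r=13: |-7|>|-2| out[4]=49, l++
l=11 r=13: |-5|>|-2| out[3]=25, l++
l=12 r=13: |-4|>|-2| out[2]=16, l++
l=13 r=13: |-2|<=|-2| out[1]=4, r--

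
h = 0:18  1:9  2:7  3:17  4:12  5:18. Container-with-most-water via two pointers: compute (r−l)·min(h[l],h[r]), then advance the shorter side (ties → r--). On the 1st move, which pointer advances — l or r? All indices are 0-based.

r

[0,5] min(18,18)*5=90 best=90 * → r--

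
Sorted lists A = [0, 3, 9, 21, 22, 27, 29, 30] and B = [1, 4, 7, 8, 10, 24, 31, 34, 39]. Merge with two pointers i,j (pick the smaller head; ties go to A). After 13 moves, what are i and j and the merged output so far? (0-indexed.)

i=7, j=6, merged so far=[0, 1, 3, 4, 7, 8, 9, 10, 21, 22, 24, 27, 29]

i=0 j=0: A[i]=0<=B[j]=1 take 0, i++
i=1 j=0: A[i]=3>B[j]=1 take 1, j++
i=1 j=1: A[i]=3<=B[j]=4 take 3, i++
i=2 j=1: A[i]=9>B[j]=4 take 4, j++
i=2 j=2: A[i]=9>B[j]=7 take 7, j++
i=2 j=3: A[i]=9>B[j]=8 take 8, j++
i=2 j=4: A[i]=9<=B[j]=10 take 9, i++
i=3 j=4: A[i]=21>B[j]=10 take 10, j++
i=3 j=5: A[i]=21<=B[j]=24 take 21, i++
i=4 j=5: A[i]=22<=B[j]=24 take 22, i++
i=5 j=5: A[i]=27>B[j]=24 take 24, j++
i=5 j=6: A[i]=27<=B[j]=31 take 27, i++
i=6 j=6: A[i]=29<=B[j]=31 take 29, i++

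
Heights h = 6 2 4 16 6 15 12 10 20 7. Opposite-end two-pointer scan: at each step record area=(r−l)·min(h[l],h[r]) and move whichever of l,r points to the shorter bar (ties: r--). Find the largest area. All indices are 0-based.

l=0 r=9: min(6,7)*9=54 best=54 *, l++
l=1 r=9: min(2,7)*8=16 best=54, l++
l=2 r=9: min(4,7)*7=28 best=54, l++
l=3 r=9: min(16,7)*6=42 best=54, r--
l=3 r=8: min(16,20)*5=80 best=80 *, l++
l=4 r=8: min(6,20)*4=24 best=80, l++
l=5 r=8: min(15,20)*3=45 best=80, l++
l=6 r=8: min(12,20)*2=24 best=80, l++
l=7 r=8: min(10,20)*1=10 best=80, l++

max area = 80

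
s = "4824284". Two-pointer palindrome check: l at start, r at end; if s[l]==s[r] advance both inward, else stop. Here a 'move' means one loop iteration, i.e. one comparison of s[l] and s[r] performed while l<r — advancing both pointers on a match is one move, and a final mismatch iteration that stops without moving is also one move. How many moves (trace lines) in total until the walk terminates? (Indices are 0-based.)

3 moves

[0,6] '4'=='4' → l++,r--
[1,5] '8'=='8' → l++,r--
[2,4] '2'=='2' → l++,r--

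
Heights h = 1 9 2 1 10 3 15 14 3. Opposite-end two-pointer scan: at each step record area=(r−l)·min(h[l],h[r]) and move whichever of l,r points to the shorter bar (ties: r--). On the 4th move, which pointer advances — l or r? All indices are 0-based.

l=0 r=8: min(1,3)*8=8 best=8 *, l++
l=1 r=8: min(9,3)*7=21 best=21 *, r--
l=1 r=7: min(9,14)*6=54 best=54 *, l++
l=2 r=7: min(2,14)*5=10 best=54, l++

l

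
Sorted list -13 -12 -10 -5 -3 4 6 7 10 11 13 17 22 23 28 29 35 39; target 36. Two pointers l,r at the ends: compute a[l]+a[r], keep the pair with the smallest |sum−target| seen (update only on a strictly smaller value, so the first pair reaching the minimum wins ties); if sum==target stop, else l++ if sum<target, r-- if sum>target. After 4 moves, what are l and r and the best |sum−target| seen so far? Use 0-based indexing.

l=4, r=17, best |Δ|=2

[0,17] -13+39=26 d=10 * → l++
[1,17] -12+39=27 d=9 * → l++
[2,17] -10+39=29 d=7 * → l++
[3,17] -5+39=34 d=2 * → l++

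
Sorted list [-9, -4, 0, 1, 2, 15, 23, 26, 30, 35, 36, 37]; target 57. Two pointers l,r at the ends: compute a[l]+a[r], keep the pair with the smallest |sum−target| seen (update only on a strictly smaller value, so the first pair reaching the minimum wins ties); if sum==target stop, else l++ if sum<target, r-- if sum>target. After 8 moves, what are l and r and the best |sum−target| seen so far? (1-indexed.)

l=7, r=10, best |Δ|=2

l=1 r=12: -9+37=28 d=29 *, l++
l=2 r=12: -4+37=33 d=24 *, l++
l=3 r=12: 0+37=37 d=20 *, l++
l=4 r=12: 1+37=38 d=19 *, l++
l=5 r=12: 2+37=39 d=18 *, l++
l=6 r=12: 15+37=52 d=5 *, l++
l=7 r=12: 23+37=60 d=3 *, r--
l=7 r=11: 23+36=59 d=2 *, r--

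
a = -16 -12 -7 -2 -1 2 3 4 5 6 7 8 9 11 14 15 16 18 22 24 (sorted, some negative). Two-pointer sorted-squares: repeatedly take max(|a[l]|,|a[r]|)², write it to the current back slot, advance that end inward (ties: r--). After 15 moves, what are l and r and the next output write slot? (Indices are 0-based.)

l=0 r=19: |-16|<=|24| out[19]=576, r--
l=0 r=18: |-16|<=|22| out[18]=484, r--
l=0 r=17: |-16|<=|18| out[17]=324, r--
l=0 r=16: |-16|<=|16| out[16]=256, r--
l=0 r=15: |-16|>|15| out[15]=256, l++
l=1 r=15: |-12|<=|15| out[14]=225, r--
l=1 r=14: |-12|<=|14| out[13]=196, r--
l=1 r=13: |-12|>|11| out[12]=144, l++
l=2 r=13: |-7|<=|11| out[11]=121, r--
l=2 r=12: |-7|<=|9| out[10]=81, r--
l=2 r=11: |-7|<=|8| out[9]=64, r--
l=2 r=10: |-7|<=|7| out[8]=49, r--
l=2 r=9: |-7|>|6| out[7]=49, l++
l=3 r=9: |-2|<=|6| out[6]=36, r--
l=3 r=8: |-2|<=|5| out[5]=25, r--

l=3, r=7, next write slot=4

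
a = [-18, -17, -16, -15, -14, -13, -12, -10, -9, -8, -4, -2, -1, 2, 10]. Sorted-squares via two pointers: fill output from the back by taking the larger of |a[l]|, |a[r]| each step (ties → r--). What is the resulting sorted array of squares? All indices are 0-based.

l=0 r=14: |-18|>|10| out[14]=324, l++
l=1 r=14: |-17|>|10| out[13]=289, l++
l=2 r=14: |-16|>|10| out[12]=256, l++
l=3 r=14: |-15|>|10| out[11]=225, l++
l=4 r=14: |-14|>|10| out[10]=196, l++
l=5 r=14: |-13|>|10| out[9]=169, l++
l=6 r=14: |-12|>|10| out[8]=144, l++
l=7 r=14: |-10|<=|10| out[7]=100, r--
l=7 r=13: |-10|>|2| out[6]=100, l++
l=8 r=13: |-9|>|2| out[5]=81, l++
l=9 r=13: |-8|>|2| out[4]=64, l++
l=10 r=13: |-4|>|2| out[3]=16, l++
l=11 r=13: |-2|<=|2| out[2]=4, r--
l=11 r=12: |-2|>|-1| out[1]=4, l++
l=12 r=12: |-1|<=|-1| out[0]=1, r--

[1, 4, 4, 16, 64, 81, 100, 100, 144, 169, 196, 225, 256, 289, 324]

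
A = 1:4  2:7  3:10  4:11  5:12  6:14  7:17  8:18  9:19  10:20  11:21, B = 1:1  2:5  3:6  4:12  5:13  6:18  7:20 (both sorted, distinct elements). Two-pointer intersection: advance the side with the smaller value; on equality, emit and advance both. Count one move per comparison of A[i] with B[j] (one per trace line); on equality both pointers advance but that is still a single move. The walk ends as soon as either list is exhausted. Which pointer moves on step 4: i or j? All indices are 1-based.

j

[i=1,j=1] 4>1 → j++
[i=1,j=2] 4<5 → i++
[i=2,j=2] 7>5 → j++
[i=2,j=3] 7>6 → j++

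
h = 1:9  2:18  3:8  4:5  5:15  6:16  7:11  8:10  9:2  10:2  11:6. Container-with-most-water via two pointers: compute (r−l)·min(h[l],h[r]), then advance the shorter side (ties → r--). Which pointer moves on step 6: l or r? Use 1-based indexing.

r

[1,11] min(9,6)*10=60 best=60 * → r--
[1,10] min(9,2)*9=18 best=60 → r--
[1,9] min(9,2)*8=16 best=60 → r--
[1,8] min(9,10)*7=63 best=63 * → l++
[2,8] min(18,10)*6=60 best=63 → r--
[2,7] min(18,11)*5=55 best=63 → r--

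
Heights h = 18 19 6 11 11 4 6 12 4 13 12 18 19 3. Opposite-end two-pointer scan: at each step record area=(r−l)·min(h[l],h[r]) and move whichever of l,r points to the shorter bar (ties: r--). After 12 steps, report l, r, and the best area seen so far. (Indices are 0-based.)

l=1, r=2, best area=216

l=0 r=13: min(18,3)*13=39 best=39 *, r--
l=0 r=12: min(18,19)*12=216 best=216 *, l++
l=1 r=12: min(19,19)*11=209 best=216, r--
l=1 r=11: min(19,18)*10=180 best=216, r--
l=1 r=10: min(19,12)*9=108 best=216, r--
l=1 r=9: min(19,13)*8=104 best=216, r--
l=1 r=8: min(19,4)*7=28 best=216, r--
l=1 r=7: min(19,12)*6=72 best=216, r--
l=1 r=6: min(19,6)*5=30 best=216, r--
l=1 r=5: min(19,4)*4=16 best=216, r--
l=1 r=4: min(19,11)*3=33 best=216, r--
l=1 r=3: min(19,11)*2=22 best=216, r--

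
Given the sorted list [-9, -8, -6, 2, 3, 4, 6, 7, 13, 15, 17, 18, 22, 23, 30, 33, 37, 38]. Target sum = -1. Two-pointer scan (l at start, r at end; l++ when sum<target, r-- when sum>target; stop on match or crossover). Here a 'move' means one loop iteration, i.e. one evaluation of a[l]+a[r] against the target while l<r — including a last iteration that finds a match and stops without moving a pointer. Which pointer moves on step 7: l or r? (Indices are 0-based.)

r

[0,17] -9+38=29 >-1 → r--
[0,16] -9+37=28 >-1 → r--
[0,15] -9+33=24 >-1 → r--
[0,14] -9+30=21 >-1 → r--
[0,13] -9+23=14 >-1 → r--
[0,12] -9+22=13 >-1 → r--
[0,11] -9+18=9 >-1 → r--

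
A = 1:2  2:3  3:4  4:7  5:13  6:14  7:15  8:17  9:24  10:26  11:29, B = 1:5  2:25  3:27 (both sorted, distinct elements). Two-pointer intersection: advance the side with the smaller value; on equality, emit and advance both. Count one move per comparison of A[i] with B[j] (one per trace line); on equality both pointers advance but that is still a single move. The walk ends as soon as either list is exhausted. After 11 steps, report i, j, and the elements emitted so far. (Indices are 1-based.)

[i=1,j=1] 2<5 → i++
[i=2,j=1] 3<5 → i++
[i=3,j=1] 4<5 → i++
[i=4,j=1] 7>5 → j++
[i=4,j=2] 7<25 → i++
[i=5,j=2] 13<25 → i++
[i=6,j=2] 14<25 → i++
[i=7,j=2] 15<25 → i++
[i=8,j=2] 17<25 → i++
[i=9,j=2] 24<25 → i++
[i=10,j=2] 26>25 → j++

i=10, j=3, emitted=[]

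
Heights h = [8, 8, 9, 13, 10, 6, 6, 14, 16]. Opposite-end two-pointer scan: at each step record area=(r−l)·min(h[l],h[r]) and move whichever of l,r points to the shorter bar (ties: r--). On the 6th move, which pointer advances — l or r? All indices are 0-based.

l

[0,8] min(8,16)*8=64 best=64 * → l++
[1,8] min(8,16)*7=56 best=64 → l++
[2,8] min(9,16)*6=54 best=64 → l++
[3,8] min(13,16)*5=65 best=65 * → l++
[4,8] min(10,16)*4=40 best=65 → l++
[5,8] min(6,16)*3=18 best=65 → l++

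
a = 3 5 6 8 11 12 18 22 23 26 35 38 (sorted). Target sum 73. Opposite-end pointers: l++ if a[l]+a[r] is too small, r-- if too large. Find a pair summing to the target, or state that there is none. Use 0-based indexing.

(35, 38)

[0,11] 3+38=41 <73 → l++
[1,11] 5+38=43 <73 → l++
[2,11] 6+38=44 <73 → l++
[3,11] 8+38=46 <73 → l++
[4,11] 11+38=49 <73 → l++
[5,11] 12+38=50 <73 → l++
[6,11] 18+38=56 <73 → l++
[7,11] 22+38=60 <73 → l++
[8,11] 23+38=61 <73 → l++
[9,11] 26+38=64 <73 → l++
[10,11] 35+38=73 → found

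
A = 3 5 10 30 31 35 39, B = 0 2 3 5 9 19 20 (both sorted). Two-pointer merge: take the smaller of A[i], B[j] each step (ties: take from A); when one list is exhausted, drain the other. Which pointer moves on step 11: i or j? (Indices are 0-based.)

i

[i=0,j=0] A[i]=3>B[j]=0 take 0 → j++
[i=0,j=1] A[i]=3>B[j]=2 take 2 → j++
[i=0,j=2] A[i]=3<=B[j]=3 take 3 → i++
[i=1,j=2] A[i]=5>B[j]=3 take 3 → j++
[i=1,j=3] A[i]=5<=B[j]=5 take 5 → i++
[i=2,j=3] A[i]=10>B[j]=5 take 5 → j++
[i=2,j=4] A[i]=10>B[j]=9 take 9 → j++
[i=2,j=5] A[i]=10<=B[j]=19 take 10 → i++
[i=3,j=5] A[i]=30>B[j]=19 take 19 → j++
[i=3,j=6] A[i]=30>B[j]=20 take 20 → j++
[i=3,j=7] B done, take A[i]=30 → i++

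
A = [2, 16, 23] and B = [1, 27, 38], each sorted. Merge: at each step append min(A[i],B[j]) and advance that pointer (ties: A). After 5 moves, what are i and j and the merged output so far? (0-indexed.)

i=3, j=2, merged so far=[1, 2, 16, 23, 27]

[i=0,j=0] A[i]=2>B[j]=1 take 1 → j++
[i=0,j=1] A[i]=2<=B[j]=27 take 2 → i++
[i=1,j=1] A[i]=16<=B[j]=27 take 16 → i++
[i=2,j=1] A[i]=23<=B[j]=27 take 23 → i++
[i=3,j=1] A done, take B[j]=27 → j++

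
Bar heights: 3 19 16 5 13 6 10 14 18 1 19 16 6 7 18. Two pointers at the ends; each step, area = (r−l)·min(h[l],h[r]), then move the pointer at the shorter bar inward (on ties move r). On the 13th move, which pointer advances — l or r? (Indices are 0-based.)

r

[0,14] min(3,18)*14=42 best=42 * → l++
[1,14] min(19,18)*13=234 best=234 * → r--
[1,13] min(19,7)*12=84 best=234 → r--
[1,12] min(19,6)*11=66 best=234 → r--
[1,11] min(19,16)*10=160 best=234 → r--
[1,10] min(19,19)*9=171 best=234 → r--
[1,9] min(19,1)*8=8 best=234 → r--
[1,8] min(19,18)*7=126 best=234 → r--
[1,7] min(19,14)*6=84 best=234 → r--
[1,6] min(19,10)*5=50 best=234 → r--
[1,5] min(19,6)*4=24 best=234 → r--
[1,4] min(19,13)*3=39 best=234 → r--
[1,3] min(19,5)*2=10 best=234 → r--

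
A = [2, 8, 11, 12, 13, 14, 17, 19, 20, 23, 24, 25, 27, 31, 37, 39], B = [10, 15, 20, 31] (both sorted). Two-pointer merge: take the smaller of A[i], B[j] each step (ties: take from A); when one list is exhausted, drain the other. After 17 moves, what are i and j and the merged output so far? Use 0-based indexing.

i=0 j=0: A[i]=2<=B[j]=10 take 2, i++
i=1 j=0: A[i]=8<=B[j]=10 take 8, i++
i=2 j=0: A[i]=11>B[j]=10 take 10, j++
i=2 j=1: A[i]=11<=B[j]=15 take 11, i++
i=3 j=1: A[i]=12<=B[j]=15 take 12, i++
i=4 j=1: A[i]=13<=B[j]=15 take 13, i++
i=5 j=1: A[i]=14<=B[j]=15 take 14, i++
i=6 j=1: A[i]=17>B[j]=15 take 15, j++
i=6 j=2: A[i]=17<=B[j]=20 take 17, i++
i=7 j=2: A[i]=19<=B[j]=20 take 19, i++
i=8 j=2: A[i]=20<=B[j]=20 take 20, i++
i=9 j=2: A[i]=23>B[j]=20 take 20, j++
i=9 j=3: A[i]=23<=B[j]=31 take 23, i++
i=10 j=3: A[i]=24<=B[j]=31 take 24, i++
i=11 j=3: A[i]=25<=B[j]=31 take 25, i++
i=12 j=3: A[i]=27<=B[j]=31 take 27, i++
i=13 j=3: A[i]=31<=B[j]=31 take 31, i++

i=14, j=3, merged so far=[2, 8, 10, 11, 12, 13, 14, 15, 17, 19, 20, 20, 23, 24, 25, 27, 31]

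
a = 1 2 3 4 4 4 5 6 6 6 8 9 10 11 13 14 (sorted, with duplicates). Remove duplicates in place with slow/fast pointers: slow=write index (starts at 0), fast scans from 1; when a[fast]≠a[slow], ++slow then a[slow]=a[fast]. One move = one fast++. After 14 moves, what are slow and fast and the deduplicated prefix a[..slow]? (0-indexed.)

slow=10, fast=15, prefix=[1, 2, 3, 4, 5, 6, 8, 9, 10, 11, 13]

(s=0,f=1) a[fast]=2≠a[slow]=1 write a[1]=2 → slow++,fast++
(s=1,f=2) a[fast]=3≠a[slow]=2 write a[2]=3 → slow++,fast++
(s=2,f=3) a[fast]=4≠a[slow]=3 write a[3]=4 → slow++,fast++
(s=3,f=4) a[fast]=4=a[slow] dup → fast++
(s=3,f=5) a[fast]=4=a[slow] dup → fast++
(s=3,f=6) a[fast]=5≠a[slow]=4 write a[4]=5 → slow++,fast++
(s=4,f=7) a[fast]=6≠a[slow]=5 write a[5]=6 → slow++,fast++
(s=5,f=8) a[fast]=6=a[slow] dup → fast++
(s=5,f=9) a[fast]=6=a[slow] dup → fast++
(s=5,f=10) a[fast]=8≠a[slow]=6 write a[6]=8 → slow++,fast++
(s=6,f=11) a[fast]=9≠a[slow]=8 write a[7]=9 → slow++,fast++
(s=7,f=12) a[fast]=10≠a[slow]=9 write a[8]=10 → slow++,fast++
(s=8,f=13) a[fast]=11≠a[slow]=10 write a[9]=11 → slow++,fast++
(s=9,f=14) a[fast]=13≠a[slow]=11 write a[10]=13 → slow++,fast++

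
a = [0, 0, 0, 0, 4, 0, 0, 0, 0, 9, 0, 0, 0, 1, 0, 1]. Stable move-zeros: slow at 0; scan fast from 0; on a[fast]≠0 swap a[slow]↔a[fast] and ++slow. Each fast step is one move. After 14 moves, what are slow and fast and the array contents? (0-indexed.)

slow=3, fast=14, a=[4, 9, 1, 0, 0, 0, 0, 0, 0, 0, 0, 0, 0, 0, 0, 1]

slow=0 fast=0: a[fast]=0, fast++
slow=0 fast=1: a[fast]=0, fast++
slow=0 fast=2: a[fast]=0, fast++
slow=0 fast=3: a[fast]=0, fast++
slow=0 fast=4: a[fast]=4≠0 swap→a[0]=4, slow++,fast++
slow=1 fast=5: a[fast]=0, fast++
slow=1 fast=6: a[fast]=0, fast++
slow=1 fast=7: a[fast]=0, fast++
slow=1 fast=8: a[fast]=0, fast++
slow=1 fast=9: a[fast]=9≠0 swap→a[1]=9, slow++,fast++
slow=2 fast=10: a[fast]=0, fast++
slow=2 fast=11: a[fast]=0, fast++
slow=2 fast=12: a[fast]=0, fast++
slow=2 fast=13: a[fast]=1≠0 swap→a[2]=1, slow++,fast++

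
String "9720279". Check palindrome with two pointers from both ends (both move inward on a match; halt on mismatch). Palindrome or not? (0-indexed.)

palindrome

[0,6] '9'=='9' → l++,r--
[1,5] '7'=='7' → l++,r--
[2,4] '2'=='2' → l++,r--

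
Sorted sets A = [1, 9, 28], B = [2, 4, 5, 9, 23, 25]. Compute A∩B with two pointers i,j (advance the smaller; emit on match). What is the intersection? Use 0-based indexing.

intersection = [9]

i=0 j=0: 1<2, i++
i=1 j=0: 9>2, j++
i=1 j=1: 9>4, j++
i=1 j=2: 9>5, j++
i=1 j=3: 9==9 emit, i++,j++
i=2 j=4: 28>23, j++
i=2 j=5: 28>25, j++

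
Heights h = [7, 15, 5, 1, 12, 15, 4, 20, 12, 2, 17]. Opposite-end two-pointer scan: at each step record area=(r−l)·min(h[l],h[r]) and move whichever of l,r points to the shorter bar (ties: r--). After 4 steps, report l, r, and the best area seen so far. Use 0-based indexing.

l=4, r=10, best area=135

[0,10] min(7,17)*10=70 best=70 * → l++
[1,10] min(15,17)*9=135 best=135 * → l++
[2,10] min(5,17)*8=40 best=135 → l++
[3,10] min(1,17)*7=7 best=135 → l++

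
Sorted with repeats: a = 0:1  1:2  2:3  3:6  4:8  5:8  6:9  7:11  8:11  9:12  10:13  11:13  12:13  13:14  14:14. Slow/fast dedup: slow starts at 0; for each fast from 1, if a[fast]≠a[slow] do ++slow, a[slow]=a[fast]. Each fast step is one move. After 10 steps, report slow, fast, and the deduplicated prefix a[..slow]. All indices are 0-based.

slow=8, fast=11, prefix=[1, 2, 3, 6, 8, 9, 11, 12, 13]

slow=0 fast=1: a[fast]=2≠a[slow]=1 write a[1]=2, slow++,fast++
slow=1 fast=2: a[fast]=3≠a[slow]=2 write a[2]=3, slow++,fast++
slow=2 fast=3: a[fast]=6≠a[slow]=3 write a[3]=6, slow++,fast++
slow=3 fast=4: a[fast]=8≠a[slow]=6 write a[4]=8, slow++,fast++
slow=4 fast=5: a[fast]=8=a[slow] dup, fast++
slow=4 fast=6: a[fast]=9≠a[slow]=8 write a[5]=9, slow++,fast++
slow=5 fast=7: a[fast]=11≠a[slow]=9 write a[6]=11, slow++,fast++
slow=6 fast=8: a[fast]=11=a[slow] dup, fast++
slow=6 fast=9: a[fast]=12≠a[slow]=11 write a[7]=12, slow++,fast++
slow=7 fast=10: a[fast]=13≠a[slow]=12 write a[8]=13, slow++,fast++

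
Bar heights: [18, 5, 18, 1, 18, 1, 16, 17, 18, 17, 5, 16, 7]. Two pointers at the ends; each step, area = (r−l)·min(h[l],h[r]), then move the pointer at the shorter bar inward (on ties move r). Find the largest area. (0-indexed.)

max area = 176

l=0 r=12: min(18,7)*12=84 best=84 *, r--
l=0 r=11: min(18,16)*11=176 best=176 *, r--
l=0 r=10: min(18,5)*10=50 best=176, r--
l=0 r=9: min(18,17)*9=153 best=176, r--
l=0 r=8: min(18,18)*8=144 best=176, r--
l=0 r=7: min(18,17)*7=119 best=176, r--
l=0 r=6: min(18,16)*6=96 best=176, r--
l=0 r=5: min(18,1)*5=5 best=176, r--
l=0 r=4: min(18,18)*4=72 best=176, r--
l=0 r=3: min(18,1)*3=3 best=176, r--
l=0 r=2: min(18,18)*2=36 best=176, r--
l=0 r=1: min(18,5)*1=5 best=176, r--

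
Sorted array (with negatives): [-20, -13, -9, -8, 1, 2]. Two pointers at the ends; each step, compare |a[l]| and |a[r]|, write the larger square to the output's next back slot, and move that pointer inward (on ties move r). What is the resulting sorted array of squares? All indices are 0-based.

[1, 4, 64, 81, 169, 400]

l=0 r=5: |-20|>|2| out[5]=400, l++
l=1 r=5: |-13|>|2| out[4]=169, l++
l=2 r=5: |-9|>|2| out[3]=81, l++
l=3 r=5: |-8|>|2| out[2]=64, l++
l=4 r=5: |1|<=|2| out[1]=4, r--
l=4 r=4: |1|<=|1| out[0]=1, r--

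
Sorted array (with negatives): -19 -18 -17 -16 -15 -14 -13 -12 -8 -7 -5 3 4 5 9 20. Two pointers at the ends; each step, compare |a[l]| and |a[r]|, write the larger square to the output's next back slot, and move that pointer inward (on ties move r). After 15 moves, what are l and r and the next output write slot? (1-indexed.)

l=12, r=12, next write slot=1

l=1 r=16: |-19|<=|20| out[16]=400, r--
l=1 r=15: |-19|>|9| out[15]=361, l++
l=2 r=15: |-18|>|9| out[14]=324, l++
l=3 r=15: |-17|>|9| out[13]=289, l++
l=4 r=15: |-16|>|9| out[12]=256, l++
l=5 r=15: |-15|>|9| out[11]=225, l++
l=6 r=15: |-14|>|9| out[10]=196, l++
l=7 r=15: |-13|>|9| out[9]=169, l++
l=8 r=15: |-12|>|9| out[8]=144, l++
l=9 r=15: |-8|<=|9| out[7]=81, r--
l=9 r=14: |-8|>|5| out[6]=64, l++
l=10 r=14: |-7|>|5| out[5]=49, l++
l=11 r=14: |-5|<=|5| out[4]=25, r--
l=11 r=13: |-5|>|4| out[3]=25, l++
l=12 r=13: |3|<=|4| out[2]=16, r--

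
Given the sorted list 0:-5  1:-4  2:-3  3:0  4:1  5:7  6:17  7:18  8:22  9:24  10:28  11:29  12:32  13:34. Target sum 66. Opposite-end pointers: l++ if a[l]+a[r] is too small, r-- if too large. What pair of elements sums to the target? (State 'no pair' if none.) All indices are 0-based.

(32, 34)

l=0 r=13: -5+34=29 <66, l++
l=1 r=13: -4+34=30 <66, l++
l=2 r=13: -3+34=31 <66, l++
l=3 r=13: 0+34=34 <66, l++
l=4 r=13: 1+34=35 <66, l++
l=5 r=13: 7+34=41 <66, l++
l=6 r=13: 17+34=51 <66, l++
l=7 r=13: 18+34=52 <66, l++
l=8 r=13: 22+34=56 <66, l++
l=9 r=13: 24+34=58 <66, l++
l=10 r=13: 28+34=62 <66, l++
l=11 r=13: 29+34=63 <66, l++
l=12 r=13: 32+34=66, found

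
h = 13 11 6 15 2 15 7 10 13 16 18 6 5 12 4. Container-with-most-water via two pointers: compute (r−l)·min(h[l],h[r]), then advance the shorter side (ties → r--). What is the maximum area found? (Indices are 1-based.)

max area = 156

l=1 r=15: min(13,4)*14=56 best=56 *, r--
l=1 r=14: min(13,12)*13=156 best=156 *, r--
l=1 r=13: min(13,5)*12=60 best=156, r--
l=1 r=12: min(13,6)*11=66 best=156, r--
l=1 r=11: min(13,18)*10=130 best=156, l++
l=2 r=11: min(11,18)*9=99 best=156, l++
l=3 r=11: min(6,18)*8=48 best=156, l++
l=4 r=11: min(15,18)*7=105 best=156, l++
l=5 r=11: min(2,18)*6=12 best=156, l++
l=6 r=11: min(15,18)*5=75 best=156, l++
l=7 r=11: min(7,18)*4=28 best=156, l++
l=8 r=11: min(10,18)*3=30 best=156, l++
l=9 r=11: min(13,18)*2=26 best=156, l++
l=10 r=11: min(16,18)*1=16 best=156, l++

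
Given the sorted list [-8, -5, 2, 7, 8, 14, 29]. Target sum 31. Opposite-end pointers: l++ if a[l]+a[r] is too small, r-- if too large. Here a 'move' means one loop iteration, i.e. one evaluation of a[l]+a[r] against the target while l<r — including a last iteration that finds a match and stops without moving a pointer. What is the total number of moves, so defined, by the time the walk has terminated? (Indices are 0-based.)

3 moves

l=0 r=6: -8+29=21 <31, l++
l=1 r=6: -5+29=24 <31, l++
l=2 r=6: 2+29=31, found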